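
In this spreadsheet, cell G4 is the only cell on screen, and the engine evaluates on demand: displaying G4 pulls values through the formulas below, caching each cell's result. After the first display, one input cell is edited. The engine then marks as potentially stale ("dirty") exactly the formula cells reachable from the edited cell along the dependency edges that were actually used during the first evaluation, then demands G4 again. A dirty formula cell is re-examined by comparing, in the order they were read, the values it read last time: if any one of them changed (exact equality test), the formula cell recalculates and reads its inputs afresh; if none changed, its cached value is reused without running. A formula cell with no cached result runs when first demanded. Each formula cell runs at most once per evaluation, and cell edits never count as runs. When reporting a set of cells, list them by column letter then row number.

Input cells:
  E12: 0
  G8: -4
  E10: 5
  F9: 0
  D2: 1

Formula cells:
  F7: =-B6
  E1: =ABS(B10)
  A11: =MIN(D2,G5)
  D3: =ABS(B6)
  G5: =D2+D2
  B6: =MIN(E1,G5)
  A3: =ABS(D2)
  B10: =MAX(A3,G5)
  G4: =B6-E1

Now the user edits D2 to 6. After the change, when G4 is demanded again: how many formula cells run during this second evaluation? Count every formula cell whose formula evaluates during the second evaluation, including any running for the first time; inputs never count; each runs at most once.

Initial pass — values computed on the first demand:
  A3 = ABS(1) = 1
  G5 = 1 + 1 = 2
  B10 = MAX(1, 2) = 2
  E1 = ABS(2) = 2
  B6 = MIN(2, 2) = 2
  G4 = 2 - 2 = 0

Second demand — change propagation:
  A3: re-runs because D2 1->6; new result 6.
  G5: re-runs because D2 1->6; D2 1->6; new result 12.
  B10: re-runs because A3 1->6; G5 2->12; new result 12.
  E1: re-runs because B10 2->12; new result 12.
  B6: re-runs because E1 2->12; G5 2->12; new result 12.
  G4: re-runs because B6 2->12; E1 2->12; new result 0 (unchanged).

Run set: A3, B6, B10, E1, G4, G5 (6 run).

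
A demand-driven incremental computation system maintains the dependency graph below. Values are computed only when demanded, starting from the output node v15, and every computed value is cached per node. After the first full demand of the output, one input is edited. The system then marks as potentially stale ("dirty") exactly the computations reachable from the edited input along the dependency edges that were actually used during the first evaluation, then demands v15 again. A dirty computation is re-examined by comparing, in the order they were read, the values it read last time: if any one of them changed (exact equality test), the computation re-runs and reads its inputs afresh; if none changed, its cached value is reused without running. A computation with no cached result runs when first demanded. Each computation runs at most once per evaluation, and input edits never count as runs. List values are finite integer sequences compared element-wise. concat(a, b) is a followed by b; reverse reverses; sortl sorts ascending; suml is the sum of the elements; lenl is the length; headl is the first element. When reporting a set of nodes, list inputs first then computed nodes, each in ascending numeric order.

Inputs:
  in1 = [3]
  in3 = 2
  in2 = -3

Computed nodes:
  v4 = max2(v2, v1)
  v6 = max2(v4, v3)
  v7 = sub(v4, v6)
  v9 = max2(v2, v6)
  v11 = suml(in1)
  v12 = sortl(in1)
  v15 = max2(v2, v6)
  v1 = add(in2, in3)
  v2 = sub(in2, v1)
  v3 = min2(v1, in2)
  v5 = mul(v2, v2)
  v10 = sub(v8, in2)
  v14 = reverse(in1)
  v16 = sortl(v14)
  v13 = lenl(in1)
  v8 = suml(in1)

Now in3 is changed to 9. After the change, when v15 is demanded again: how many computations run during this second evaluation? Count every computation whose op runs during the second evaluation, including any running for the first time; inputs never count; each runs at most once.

Computations that run: v1, v2, v3, v4, v6, v15 — 6 in total.

First evaluation (everything demanded from the output):
  v1 = add(-3, 2) = -1
  v2 = sub(-3, -1) = -2
  v3 = min2(-1, -3) = -3
  v4 = max2(-2, -1) = -1
  v6 = max2(-1, -3) = -1
  v15 = max2(-2, -1) = -1

Propagation after the edit:
  v1: runs — in3 2->9; result 6.
  v2: runs — v1 -1->6; result -9.
  v3: runs — v1 -1->6; result -3 (same value as before).
  v4: runs — v2 -2->-9; v1 -1->6; result 6.
  v6: runs — v4 -1->6; result 6.
  v15: runs — v2 -2->-9; v6 -1->6; result 6.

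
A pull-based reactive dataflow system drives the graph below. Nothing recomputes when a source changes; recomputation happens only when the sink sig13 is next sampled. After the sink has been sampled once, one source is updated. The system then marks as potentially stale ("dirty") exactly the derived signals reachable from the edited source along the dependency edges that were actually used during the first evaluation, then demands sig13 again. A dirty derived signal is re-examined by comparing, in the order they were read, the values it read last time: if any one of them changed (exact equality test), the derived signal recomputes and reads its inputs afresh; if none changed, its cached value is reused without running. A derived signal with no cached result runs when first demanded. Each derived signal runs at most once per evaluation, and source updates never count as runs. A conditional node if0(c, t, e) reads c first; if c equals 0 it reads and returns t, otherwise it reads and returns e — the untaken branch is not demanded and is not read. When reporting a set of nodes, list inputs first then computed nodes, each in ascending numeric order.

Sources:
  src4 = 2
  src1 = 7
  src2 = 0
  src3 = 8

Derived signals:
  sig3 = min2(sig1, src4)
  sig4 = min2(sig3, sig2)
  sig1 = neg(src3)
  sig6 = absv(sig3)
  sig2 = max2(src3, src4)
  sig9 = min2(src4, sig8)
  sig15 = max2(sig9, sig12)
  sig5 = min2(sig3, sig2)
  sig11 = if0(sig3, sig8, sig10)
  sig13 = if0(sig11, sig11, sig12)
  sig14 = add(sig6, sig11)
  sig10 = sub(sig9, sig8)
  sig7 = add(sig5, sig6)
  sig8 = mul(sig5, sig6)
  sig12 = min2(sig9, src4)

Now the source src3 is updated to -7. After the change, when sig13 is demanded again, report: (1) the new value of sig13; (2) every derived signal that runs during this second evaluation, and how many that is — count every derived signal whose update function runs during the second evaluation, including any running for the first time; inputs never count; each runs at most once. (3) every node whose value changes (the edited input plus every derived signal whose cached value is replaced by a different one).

New value of sig13: 2.
Derived signals that run: sig1, sig2, sig3, sig5, sig6, sig8, sig9, sig10, sig11, sig12, sig13 — 11 in total.
Values that change: src3, sig1, sig2, sig3, sig5, sig6, sig8, sig9, sig10, sig11, sig13.
Key observation: a condition flipped, so demand reaches new nodes — sig12 runs for the first time.

First evaluation (everything demanded from the output):
  sig1 = neg(8) = -8
  sig2 = max2(8, 2) = 8
  sig3 = min2(-8, 2) = -8
  sig5 = min2(-8, 8) = -8
  sig6 = absv(-8) = 8
  sig8 = mul(-8, 8) = -64
  sig9 = min2(2, -64) = -64
  sig10 = sub(-64, -64) = 0
  sig11 = if0(sig3=-8 -> else branch sig10) = 0
  sig13 = if0(sig11=0 -> then branch sig11) = 0

Propagation after the edit:
  sig1: runs — src3 8->-7; result 7.
  sig2: runs — src3 8->-7; result 2.
  sig3: runs — sig1 -8->7; result 2.
  sig5: runs — sig3 -8->2; sig2 8->2; result 2.
  sig6: runs — sig3 -8->2; result 2.
  sig8: runs — sig5 -8->2; sig6 8->2; result 4.
  sig9: runs — sig8 -64->4; result 2.
  sig10: runs — sig9 -64->2; sig8 -64->4; result -2.
  sig11: runs — sig3 -8->2; sig10 0->-2; result -2.
  sig12: demanded for the first time — runs, produces 2.
  sig13: runs — sig11 0->-2; sig11 0->-2; result 2.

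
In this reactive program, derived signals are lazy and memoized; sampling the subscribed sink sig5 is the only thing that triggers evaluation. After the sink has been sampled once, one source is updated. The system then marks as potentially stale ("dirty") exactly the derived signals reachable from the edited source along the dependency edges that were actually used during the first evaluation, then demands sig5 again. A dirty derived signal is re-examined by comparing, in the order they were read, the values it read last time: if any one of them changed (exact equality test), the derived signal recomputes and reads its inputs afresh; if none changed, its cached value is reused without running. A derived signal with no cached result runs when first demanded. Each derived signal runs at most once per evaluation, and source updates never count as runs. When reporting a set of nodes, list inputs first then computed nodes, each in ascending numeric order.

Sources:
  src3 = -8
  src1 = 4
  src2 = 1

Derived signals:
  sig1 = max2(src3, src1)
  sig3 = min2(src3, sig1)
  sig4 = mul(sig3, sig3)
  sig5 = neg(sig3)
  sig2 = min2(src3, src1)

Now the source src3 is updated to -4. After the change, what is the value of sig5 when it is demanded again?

Demanding sig5 again yields 4.

First demand of the output computes:
  sig1 = max2(-8, 4) = 4
  sig3 = min2(-8, 4) = -8
  sig5 = neg(-8) = 8

After the edit, cleaning proceeds:
  sig1: a read changed (src3 -8->-4) — executes, giving 4 — identical to its old value.
  sig3: a read changed (src3 -8->-4) — executes, giving -4.
  sig5: a read changed (sig3 -8->-4) — executes, giving 4.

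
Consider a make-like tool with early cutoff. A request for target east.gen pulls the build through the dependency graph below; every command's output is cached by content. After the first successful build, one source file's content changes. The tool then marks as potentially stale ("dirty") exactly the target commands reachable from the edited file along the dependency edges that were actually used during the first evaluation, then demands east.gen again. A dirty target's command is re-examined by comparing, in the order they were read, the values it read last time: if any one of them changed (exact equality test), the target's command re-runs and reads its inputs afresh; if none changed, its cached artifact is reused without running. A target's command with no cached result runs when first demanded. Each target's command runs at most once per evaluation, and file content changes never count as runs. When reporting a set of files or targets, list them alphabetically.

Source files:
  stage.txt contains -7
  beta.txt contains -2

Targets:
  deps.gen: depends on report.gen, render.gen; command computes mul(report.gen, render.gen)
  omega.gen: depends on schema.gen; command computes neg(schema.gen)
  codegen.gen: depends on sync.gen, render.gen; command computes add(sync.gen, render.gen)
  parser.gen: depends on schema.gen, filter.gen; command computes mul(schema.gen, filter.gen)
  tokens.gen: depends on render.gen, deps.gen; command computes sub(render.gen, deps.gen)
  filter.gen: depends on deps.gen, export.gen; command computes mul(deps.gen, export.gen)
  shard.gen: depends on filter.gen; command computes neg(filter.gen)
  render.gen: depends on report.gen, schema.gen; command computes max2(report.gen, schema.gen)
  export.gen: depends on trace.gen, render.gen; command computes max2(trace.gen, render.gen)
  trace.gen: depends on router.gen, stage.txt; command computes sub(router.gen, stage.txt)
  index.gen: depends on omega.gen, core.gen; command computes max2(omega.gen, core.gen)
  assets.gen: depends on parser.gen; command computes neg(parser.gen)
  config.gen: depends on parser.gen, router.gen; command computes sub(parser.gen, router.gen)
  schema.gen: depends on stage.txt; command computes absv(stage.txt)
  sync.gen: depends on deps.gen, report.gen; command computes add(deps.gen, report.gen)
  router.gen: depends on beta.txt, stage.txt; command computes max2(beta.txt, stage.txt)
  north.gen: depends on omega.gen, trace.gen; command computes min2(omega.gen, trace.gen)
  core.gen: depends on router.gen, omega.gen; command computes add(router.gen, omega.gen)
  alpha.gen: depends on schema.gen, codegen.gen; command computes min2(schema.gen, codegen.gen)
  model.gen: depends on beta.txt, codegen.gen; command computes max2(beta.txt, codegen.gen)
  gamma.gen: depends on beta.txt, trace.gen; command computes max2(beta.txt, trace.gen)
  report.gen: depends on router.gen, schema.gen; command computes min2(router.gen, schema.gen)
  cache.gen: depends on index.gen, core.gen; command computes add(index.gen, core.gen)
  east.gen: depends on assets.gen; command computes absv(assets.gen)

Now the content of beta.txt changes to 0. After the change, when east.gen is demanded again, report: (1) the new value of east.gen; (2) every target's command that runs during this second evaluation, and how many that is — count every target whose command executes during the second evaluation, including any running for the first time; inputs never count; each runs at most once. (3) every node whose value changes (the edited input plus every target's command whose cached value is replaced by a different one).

First demand of the output computes:
  router.gen = max2(-2, -7) = -2
  schema.gen = absv(-7) = 7
  report.gen = min2(-2, 7) = -2
  render.gen = max2(-2, 7) = 7
  deps.gen = mul(-2, 7) = -14
  trace.gen = sub(-2, -7) = 5
  export.gen = max2(5, 7) = 7
  filter.gen = mul(-14, 7) = -98
  parser.gen = mul(7, -98) = -686
  assets.gen = neg(-686) = 686
  east.gen = absv(686) = 686

After the edit, cleaning proceeds:
  router.gen: a read changed (beta.txt -2->0) — executes, giving 0.
  report.gen: a read changed (router.gen -2->0) — executes, giving 0.
  render.gen: a read changed (report.gen -2->0) — executes, giving 7 — identical to its old value.
  deps.gen: a read changed (report.gen -2->0) — executes, giving 0.
  trace.gen: a read changed (router.gen -2->0) — executes, giving 7.
  export.gen: a read changed (trace.gen 5->7) — executes, giving 7 — identical to its old value.
  filter.gen: a read changed (deps.gen -14->0) — executes, giving 0.
  parser.gen: a read changed (filter.gen -98->0) — executes, giving 0.
  assets.gen: a read changed (parser.gen -686->0) — executes, giving 0.
  east.gen: a read changed (assets.gen 686->0) — executes, giving 0.

Demanding east.gen again yields 0.
10 target commands run: assets.gen, deps.gen, east.gen, export.gen, filter.gen, parser.gen, render.gen, report.gen, router.gen, trace.gen.
The nodes whose values change: assets.gen, beta.txt, deps.gen, east.gen, filter.gen, parser.gen, report.gen, router.gen, trace.gen.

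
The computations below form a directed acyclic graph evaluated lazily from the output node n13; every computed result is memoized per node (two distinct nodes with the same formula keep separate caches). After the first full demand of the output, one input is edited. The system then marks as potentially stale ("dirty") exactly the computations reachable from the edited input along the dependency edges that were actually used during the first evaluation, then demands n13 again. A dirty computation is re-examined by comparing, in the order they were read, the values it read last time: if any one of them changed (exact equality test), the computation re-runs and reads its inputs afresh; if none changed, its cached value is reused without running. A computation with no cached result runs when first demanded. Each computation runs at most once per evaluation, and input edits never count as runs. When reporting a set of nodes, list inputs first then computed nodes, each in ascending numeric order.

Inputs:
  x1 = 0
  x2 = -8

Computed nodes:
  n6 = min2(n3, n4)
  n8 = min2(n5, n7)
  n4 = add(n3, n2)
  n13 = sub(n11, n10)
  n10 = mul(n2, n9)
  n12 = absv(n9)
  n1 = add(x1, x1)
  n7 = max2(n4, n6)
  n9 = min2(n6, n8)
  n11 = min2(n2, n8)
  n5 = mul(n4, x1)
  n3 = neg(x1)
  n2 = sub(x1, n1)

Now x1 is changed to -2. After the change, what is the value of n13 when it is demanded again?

Demanding n13 again yields 8.

First demand of the output computes:
  n1 = add(0, 0) = 0
  n2 = sub(0, 0) = 0
  n3 = neg(0) = 0
  n4 = add(0, 0) = 0
  n5 = mul(0, 0) = 0
  n6 = min2(0, 0) = 0
  n7 = max2(0, 0) = 0
  n8 = min2(0, 0) = 0
  n9 = min2(0, 0) = 0
  n10 = mul(0, 0) = 0
  n11 = min2(0, 0) = 0
  n13 = sub(0, 0) = 0

After the edit, cleaning proceeds:
  n1: a read changed (x1 0->-2; x1 0->-2) — executes, giving -4.
  n2: a read changed (x1 0->-2; n1 0->-4) — executes, giving 2.
  n3: a read changed (x1 0->-2) — executes, giving 2.
  n4: a read changed (n3 0->2; n2 0->2) — executes, giving 4.
  n5: a read changed (n4 0->4; x1 0->-2) — executes, giving -8.
  n6: a read changed (n3 0->2; n4 0->4) — executes, giving 2.
  n7: a read changed (n4 0->4; n6 0->2) — executes, giving 4.
  n8: a read changed (n5 0->-8; n7 0->4) — executes, giving -8.
  n9: a read changed (n6 0->2; n8 0->-8) — executes, giving -8.
  n10: a read changed (n2 0->2; n9 0->-8) — executes, giving -16.
  n11: a read changed (n2 0->2; n8 0->-8) — executes, giving -8.
  n13: a read changed (n11 0->-8; n10 0->-16) — executes, giving 8.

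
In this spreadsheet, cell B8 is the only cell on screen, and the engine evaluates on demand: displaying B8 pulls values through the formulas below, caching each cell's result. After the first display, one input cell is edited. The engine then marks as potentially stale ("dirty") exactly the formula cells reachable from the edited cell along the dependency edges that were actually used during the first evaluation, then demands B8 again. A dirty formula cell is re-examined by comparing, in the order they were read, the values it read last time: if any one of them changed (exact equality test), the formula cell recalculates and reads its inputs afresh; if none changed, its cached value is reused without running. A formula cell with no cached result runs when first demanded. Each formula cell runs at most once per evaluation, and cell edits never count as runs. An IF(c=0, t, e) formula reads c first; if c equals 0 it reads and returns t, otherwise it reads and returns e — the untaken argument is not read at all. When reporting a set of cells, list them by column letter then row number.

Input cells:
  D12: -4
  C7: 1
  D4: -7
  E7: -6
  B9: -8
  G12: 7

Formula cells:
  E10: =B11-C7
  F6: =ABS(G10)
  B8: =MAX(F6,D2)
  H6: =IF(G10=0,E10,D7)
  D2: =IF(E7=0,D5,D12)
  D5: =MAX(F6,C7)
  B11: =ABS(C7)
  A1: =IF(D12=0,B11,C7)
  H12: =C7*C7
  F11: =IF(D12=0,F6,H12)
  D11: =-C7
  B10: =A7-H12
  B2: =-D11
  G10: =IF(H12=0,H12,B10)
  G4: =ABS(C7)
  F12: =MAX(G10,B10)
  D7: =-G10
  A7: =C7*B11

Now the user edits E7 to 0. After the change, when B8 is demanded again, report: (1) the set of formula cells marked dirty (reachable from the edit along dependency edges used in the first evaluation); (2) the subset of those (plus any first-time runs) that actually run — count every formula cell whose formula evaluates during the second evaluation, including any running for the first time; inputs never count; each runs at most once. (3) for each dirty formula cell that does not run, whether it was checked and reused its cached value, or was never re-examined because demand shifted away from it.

Initial pass — values computed on the first demand:
  B11 = ABS(1) = 1
  A7 = 1 * 1 = 1
  D2 = IF(E7=0: E7=-6 -> else branch D12) = -4
  H12 = 1 * 1 = 1
  B10 = 1 - 1 = 0
  G10 = IF(H12=0: H12=1 -> else branch B10) = 0
  F6 = ABS(0) = 0
  B8 = MAX(0, -4) = 0

Second demand — change propagation:
  D5: newly demanded (no cache) — executes and yields 1.
  D2: re-runs because E7 -6->0; new result 1.
  B8: re-runs because D2 -4->1; new result 1.

The important point: the flipped condition pulls in fresh nodes; D5 runs for the first time.

Dirty set: B8, D2.
Run set: B8, D2, D5 (3 run).
All dirty formula cells ended up running.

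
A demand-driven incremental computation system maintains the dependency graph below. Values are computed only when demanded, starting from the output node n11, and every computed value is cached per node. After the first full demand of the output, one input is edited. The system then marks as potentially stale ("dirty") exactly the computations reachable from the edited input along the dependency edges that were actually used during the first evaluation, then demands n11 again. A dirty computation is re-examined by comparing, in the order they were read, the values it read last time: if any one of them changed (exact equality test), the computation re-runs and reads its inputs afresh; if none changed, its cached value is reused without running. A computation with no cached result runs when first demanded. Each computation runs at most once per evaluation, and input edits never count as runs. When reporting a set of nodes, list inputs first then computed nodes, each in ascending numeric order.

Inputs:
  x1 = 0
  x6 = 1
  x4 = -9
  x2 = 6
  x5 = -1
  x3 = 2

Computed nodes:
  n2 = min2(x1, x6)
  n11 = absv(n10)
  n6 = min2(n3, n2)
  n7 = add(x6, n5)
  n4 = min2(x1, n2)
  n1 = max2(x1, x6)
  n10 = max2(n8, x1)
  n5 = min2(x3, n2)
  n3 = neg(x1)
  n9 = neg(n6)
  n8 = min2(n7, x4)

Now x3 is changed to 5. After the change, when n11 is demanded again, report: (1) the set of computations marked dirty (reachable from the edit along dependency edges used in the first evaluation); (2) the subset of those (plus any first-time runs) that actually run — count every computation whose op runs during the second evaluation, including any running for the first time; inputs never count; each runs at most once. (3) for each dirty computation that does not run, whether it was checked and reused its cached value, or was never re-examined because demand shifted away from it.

Marked dirty: n5, n7, n8, n10, n11.
Computations that run: n5 — 1 in total.
Checked but reused from cache: n7, n8, n10, n11.
Key observation: the change is absorbed at n5 — it re-runs but produces the same value, and the output's value is unchanged.

First evaluation (everything demanded from the output):
  n2 = min2(0, 1) = 0
  n5 = min2(2, 0) = 0
  n7 = add(1, 0) = 1
  n8 = min2(1, -9) = -9
  n10 = max2(-9, 0) = 0
  n11 = absv(0) = 0

Propagation after the edit:
  n5: runs — x3 2->5; result 0 (same value as before).
  n7: checked — values it read are unchanged (x6 unchanged, n5 unchanged); reused cached 1 without running.
  n8: checked — values it read are unchanged (n7 unchanged, x4 unchanged); reused cached -9 without running.
  n10: checked — values it read are unchanged (n8 unchanged, x1 unchanged); reused cached 0 without running.
  n11: checked — values it read are unchanged (n10 unchanged); reused cached 0 without running.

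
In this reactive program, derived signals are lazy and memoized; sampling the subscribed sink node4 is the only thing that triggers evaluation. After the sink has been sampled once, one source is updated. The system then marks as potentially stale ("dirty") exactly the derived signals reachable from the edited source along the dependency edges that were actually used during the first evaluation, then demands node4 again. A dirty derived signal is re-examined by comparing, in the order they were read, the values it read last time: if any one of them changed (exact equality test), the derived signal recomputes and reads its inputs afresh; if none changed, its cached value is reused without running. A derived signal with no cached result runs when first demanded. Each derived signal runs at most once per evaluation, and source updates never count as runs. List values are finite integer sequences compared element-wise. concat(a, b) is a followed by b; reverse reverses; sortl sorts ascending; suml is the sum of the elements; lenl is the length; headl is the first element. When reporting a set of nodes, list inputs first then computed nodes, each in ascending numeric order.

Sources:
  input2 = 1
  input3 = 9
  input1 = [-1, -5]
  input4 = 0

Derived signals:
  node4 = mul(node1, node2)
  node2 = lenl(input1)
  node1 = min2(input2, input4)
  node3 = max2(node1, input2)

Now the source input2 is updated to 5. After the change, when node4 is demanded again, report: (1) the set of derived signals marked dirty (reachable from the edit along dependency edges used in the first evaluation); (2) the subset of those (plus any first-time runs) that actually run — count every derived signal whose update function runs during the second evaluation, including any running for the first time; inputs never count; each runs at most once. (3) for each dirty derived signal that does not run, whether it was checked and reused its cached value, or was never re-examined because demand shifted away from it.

The edit dirties: node1, node4.
1 derived signals run: node1.
Cache hits after checking: node4.
Note the absorption at node1: it re-runs yet its value is the same, leaving the output's value untouched.

First demand of the output computes:
  node1 = min2(1, 0) = 0
  node2 = lenl([-1, -5]) = 2
  node4 = mul(0, 2) = 0

After the edit, cleaning proceeds:
  node1: a read changed (input2 1->5) — executes, giving 0 — identical to its old value.
  node4: dirty, but its reads are unchanged (node1 unchanged, node2 unchanged); cached 0 stands.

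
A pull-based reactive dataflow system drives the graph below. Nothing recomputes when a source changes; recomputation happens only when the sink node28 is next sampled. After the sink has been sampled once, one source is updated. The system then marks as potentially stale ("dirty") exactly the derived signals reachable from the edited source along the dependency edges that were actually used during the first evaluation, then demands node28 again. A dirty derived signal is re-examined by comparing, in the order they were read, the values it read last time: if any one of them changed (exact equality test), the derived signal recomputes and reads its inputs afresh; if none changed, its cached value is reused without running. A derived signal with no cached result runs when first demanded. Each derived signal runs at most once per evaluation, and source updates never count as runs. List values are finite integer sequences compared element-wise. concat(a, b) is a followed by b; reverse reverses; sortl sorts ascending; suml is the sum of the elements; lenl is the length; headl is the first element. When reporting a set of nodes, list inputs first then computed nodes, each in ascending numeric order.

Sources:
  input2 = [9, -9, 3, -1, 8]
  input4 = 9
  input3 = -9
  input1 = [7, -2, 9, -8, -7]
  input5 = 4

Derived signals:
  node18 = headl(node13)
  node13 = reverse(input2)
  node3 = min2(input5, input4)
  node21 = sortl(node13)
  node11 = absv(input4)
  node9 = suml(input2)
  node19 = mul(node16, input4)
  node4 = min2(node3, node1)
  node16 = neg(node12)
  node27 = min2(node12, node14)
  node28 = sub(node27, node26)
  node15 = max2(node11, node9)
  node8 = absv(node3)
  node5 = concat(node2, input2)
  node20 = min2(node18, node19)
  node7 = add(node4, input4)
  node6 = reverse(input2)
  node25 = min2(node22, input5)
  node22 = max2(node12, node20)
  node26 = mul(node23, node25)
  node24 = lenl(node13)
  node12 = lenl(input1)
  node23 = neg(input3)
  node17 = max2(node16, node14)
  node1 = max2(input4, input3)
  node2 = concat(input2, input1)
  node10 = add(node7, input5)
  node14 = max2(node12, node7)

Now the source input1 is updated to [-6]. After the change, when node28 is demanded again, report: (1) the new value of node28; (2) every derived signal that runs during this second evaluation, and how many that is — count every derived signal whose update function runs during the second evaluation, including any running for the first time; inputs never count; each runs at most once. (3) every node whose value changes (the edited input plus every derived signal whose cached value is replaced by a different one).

New value of node28: -8.
Derived signals that run: node12, node14, node16, node19, node20, node22, node25, node26, node27, node28 — 10 in total.
Values that change: input1, node12, node16, node19, node20, node22, node25, node26, node27, node28.

First evaluation (everything demanded from the output):
  node1 = max2(9, -9) = 9
  node3 = min2(4, 9) = 4
  node4 = min2(4, 9) = 4
  node7 = add(4, 9) = 13
  node12 = lenl([7, -2, 9, -8, -7]) = 5
  node13 = reverse([9, -9, 3, -1, 8]) = [8, -1, 3, -9, 9]
  node14 = max2(5, 13) = 13
  node16 = neg(5) = -5
  node18 = headl([8, -1, 3, -9, 9]) = 8
  node19 = mul(-5, 9) = -45
  node20 = min2(8, -45) = -45
  node22 = max2(5, -45) = 5
  node23 = neg(-9) = 9
  node25 = min2(5, 4) = 4
  node26 = mul(9, 4) = 36
  node27 = min2(5, 13) = 5
  node28 = sub(5, 36) = -31

Propagation after the edit:
  node12: runs — input1 [7, -2, 9, -8, -7]->[-6]; result 1.
  node14: runs — node12 5->1; result 13 (same value as before).
  node16: runs — node12 5->1; result -1.
  node19: runs — node16 -5->-1; result -9.
  node20: runs — node19 -45->-9; result -9.
  node22: runs — node12 5->1; node20 -45->-9; result 1.
  node25: runs — node22 5->1; result 1.
  node26: runs — node25 4->1; result 9.
  node27: runs — node12 5->1; result 1.
  node28: runs — node27 5->1; node26 36->9; result -8.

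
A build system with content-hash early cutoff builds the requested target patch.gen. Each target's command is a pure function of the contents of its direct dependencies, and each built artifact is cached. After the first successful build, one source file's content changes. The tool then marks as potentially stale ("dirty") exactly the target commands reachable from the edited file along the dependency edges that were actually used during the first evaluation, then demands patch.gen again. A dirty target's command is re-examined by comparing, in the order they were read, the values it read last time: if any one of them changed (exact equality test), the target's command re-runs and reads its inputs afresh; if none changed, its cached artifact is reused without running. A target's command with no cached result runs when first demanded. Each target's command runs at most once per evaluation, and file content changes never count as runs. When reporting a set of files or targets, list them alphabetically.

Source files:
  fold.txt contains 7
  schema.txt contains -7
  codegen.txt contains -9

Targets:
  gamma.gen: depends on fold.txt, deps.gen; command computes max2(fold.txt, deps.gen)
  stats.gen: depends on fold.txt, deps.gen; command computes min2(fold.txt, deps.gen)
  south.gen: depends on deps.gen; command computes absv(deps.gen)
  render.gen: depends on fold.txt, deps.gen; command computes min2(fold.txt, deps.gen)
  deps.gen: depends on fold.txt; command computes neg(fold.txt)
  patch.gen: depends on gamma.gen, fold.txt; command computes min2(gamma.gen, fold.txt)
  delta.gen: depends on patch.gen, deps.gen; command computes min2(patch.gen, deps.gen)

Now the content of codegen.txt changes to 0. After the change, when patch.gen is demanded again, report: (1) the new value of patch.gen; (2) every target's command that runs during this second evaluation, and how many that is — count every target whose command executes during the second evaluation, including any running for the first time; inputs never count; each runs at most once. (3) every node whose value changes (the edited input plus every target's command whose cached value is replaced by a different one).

First evaluation (everything demanded from the output):
  deps.gen = neg(7) = -7
  gamma.gen = max2(7, -7) = 7
  patch.gen = min2(7, 7) = 7

Propagation after the edit:
  codegen.txt feeds no computation that the output demands — nothing is marked dirty and nothing runs.

Key observation: codegen.txt is never demanded by the output, so the edit triggers no recomputation at all.

New value of patch.gen: 7.
Target commands that run: none — 0 in total.
Values that change: codegen.txt.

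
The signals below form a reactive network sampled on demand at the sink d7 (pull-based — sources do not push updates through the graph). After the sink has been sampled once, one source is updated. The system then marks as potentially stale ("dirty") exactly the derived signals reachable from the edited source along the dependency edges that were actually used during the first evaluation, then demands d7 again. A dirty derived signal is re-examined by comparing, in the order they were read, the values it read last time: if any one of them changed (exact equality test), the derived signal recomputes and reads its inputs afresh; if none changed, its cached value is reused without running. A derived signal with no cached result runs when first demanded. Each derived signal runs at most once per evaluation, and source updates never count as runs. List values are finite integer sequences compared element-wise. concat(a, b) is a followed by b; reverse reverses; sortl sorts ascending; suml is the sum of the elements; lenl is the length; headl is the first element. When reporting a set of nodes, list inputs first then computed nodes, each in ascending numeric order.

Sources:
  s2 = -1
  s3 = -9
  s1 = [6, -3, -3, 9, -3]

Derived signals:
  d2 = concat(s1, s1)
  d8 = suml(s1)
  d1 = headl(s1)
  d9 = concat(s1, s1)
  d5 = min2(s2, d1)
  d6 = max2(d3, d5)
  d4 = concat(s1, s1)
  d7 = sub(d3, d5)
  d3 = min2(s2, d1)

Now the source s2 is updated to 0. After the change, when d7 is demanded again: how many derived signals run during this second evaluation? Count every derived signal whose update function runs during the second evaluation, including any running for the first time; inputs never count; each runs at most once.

Run set: d3, d5, d7 (3 run).

Initial pass — values computed on the first demand:
  d1 = headl([6, -3, -3, 9, -3]) = 6
  d3 = min2(-1, 6) = -1
  d5 = min2(-1, 6) = -1
  d7 = sub(-1, -1) = 0

Second demand — change propagation:
  d3: re-runs because s2 -1->0; new result 0.
  d5: re-runs because s2 -1->0; new result 0.
  d7: re-runs because d3 -1->0; d5 -1->0; new result 0 (unchanged).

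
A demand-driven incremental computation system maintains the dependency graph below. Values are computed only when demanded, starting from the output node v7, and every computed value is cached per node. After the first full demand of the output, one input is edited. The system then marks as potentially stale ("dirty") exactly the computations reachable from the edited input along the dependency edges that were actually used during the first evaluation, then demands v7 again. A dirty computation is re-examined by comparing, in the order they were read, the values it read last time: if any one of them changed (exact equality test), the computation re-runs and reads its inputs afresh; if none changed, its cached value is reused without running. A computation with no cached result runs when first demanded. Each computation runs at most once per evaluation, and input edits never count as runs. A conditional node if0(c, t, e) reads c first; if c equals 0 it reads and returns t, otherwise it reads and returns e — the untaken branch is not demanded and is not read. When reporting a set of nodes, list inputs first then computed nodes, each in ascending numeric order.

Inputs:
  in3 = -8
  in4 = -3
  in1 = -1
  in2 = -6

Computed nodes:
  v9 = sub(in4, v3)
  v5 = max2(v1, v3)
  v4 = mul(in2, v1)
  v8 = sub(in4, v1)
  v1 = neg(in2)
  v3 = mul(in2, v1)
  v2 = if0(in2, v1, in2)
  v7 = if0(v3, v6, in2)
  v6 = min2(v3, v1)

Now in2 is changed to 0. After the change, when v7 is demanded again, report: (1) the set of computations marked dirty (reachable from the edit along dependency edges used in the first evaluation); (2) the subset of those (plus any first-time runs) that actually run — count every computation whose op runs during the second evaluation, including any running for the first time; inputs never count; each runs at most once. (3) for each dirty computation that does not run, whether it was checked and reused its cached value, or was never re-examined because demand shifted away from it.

Marked dirty: v1, v3, v7.
Computations that run: v1, v3, v6, v7 — 4 in total.
Every dirty computation ran.
Key observation: a condition flipped, so demand reaches new nodes — v6 runs for the first time.

First evaluation (everything demanded from the output):
  v1 = neg(-6) = 6
  v3 = mul(-6, 6) = -36
  v7 = if0(v3=-36 -> else branch in2) = -6

Propagation after the edit:
  v1: runs — in2 -6->0; result 0.
  v3: runs — in2 -6->0; v1 6->0; result 0.
  v6: demanded for the first time — runs, produces 0.
  v7: runs — v3 -36->0; in2 -6->0; result 0.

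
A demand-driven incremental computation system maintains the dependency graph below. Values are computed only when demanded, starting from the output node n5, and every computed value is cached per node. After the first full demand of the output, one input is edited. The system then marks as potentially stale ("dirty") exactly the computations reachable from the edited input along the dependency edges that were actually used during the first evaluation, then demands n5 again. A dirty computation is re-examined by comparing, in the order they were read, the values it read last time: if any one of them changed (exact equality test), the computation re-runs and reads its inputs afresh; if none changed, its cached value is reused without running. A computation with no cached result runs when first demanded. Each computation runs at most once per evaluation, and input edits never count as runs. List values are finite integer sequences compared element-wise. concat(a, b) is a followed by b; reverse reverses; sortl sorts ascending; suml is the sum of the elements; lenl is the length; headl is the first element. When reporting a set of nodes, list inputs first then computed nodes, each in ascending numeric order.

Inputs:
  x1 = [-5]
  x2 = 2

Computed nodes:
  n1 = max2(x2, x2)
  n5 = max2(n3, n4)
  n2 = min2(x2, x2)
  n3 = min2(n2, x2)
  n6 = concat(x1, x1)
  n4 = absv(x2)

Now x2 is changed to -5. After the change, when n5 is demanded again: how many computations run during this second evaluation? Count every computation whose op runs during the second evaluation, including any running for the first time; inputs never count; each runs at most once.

Computations that run: n2, n3, n4, n5 — 4 in total.

First evaluation (everything demanded from the output):
  n2 = min2(2, 2) = 2
  n3 = min2(2, 2) = 2
  n4 = absv(2) = 2
  n5 = max2(2, 2) = 2

Propagation after the edit:
  n2: runs — x2 2->-5; x2 2->-5; result -5.
  n3: runs — n2 2->-5; x2 2->-5; result -5.
  n4: runs — x2 2->-5; result 5.
  n5: runs — n3 2->-5; n4 2->5; result 5.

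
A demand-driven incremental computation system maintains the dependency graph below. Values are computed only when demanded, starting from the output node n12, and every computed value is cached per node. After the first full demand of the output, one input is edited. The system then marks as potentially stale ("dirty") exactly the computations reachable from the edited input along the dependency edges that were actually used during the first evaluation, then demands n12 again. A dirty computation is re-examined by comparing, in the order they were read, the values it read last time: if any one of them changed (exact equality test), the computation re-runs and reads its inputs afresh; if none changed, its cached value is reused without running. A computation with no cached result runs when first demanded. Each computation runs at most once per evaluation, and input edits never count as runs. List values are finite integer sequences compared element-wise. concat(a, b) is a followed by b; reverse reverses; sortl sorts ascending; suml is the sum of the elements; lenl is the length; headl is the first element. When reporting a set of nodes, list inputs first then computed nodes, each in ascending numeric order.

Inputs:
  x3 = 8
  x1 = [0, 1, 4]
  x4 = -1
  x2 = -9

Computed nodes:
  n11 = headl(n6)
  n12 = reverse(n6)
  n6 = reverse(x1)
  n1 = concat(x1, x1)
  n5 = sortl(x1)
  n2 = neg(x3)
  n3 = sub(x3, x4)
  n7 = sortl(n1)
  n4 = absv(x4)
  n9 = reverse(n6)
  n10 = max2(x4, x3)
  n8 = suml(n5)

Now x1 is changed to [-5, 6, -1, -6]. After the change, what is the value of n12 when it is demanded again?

First evaluation (everything demanded from the output):
  n6 = reverse([0, 1, 4]) = [4, 1, 0]
  n12 = reverse([4, 1, 0]) = [0, 1, 4]

Propagation after the edit:
  n6: runs — x1 [0, 1, 4]->[-5, 6, -1, -6]; result [-6, -1, 6, -5].
  n12: runs — n6 [4, 1, 0]->[-6, -1, 6, -5]; result [-5, 6, -1, -6].

New value of n12: [-5, 6, -1, -6].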